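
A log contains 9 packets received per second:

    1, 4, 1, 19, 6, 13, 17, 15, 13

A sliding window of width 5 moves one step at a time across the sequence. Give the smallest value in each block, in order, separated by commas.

1, 1, 1, 6, 6

[1, 4, 1, 19, 6] → min 1
[4, 1, 19, 6, 13] → min 1
[1, 19, 6, 13, 17] → min 1
[19, 6, 13, 17, 15] → min 6
[6, 13, 17, 15, 13] → min 6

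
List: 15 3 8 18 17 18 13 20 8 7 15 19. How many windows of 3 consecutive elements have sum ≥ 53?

[15, 3, 8] → sum 26
[3, 8, 18] → sum 29
[8, 18, 17] → sum 43
[18, 17, 18] → sum 53  ≥ 53 ✓
[17, 18, 13] → sum 48
[18, 13, 20] → sum 51
[13, 20, 8] → sum 41
[20, 8, 7] → sum 35
[8, 7, 15] → sum 30
[7, 15, 19] → sum 41
1 window satisfy the condition.

1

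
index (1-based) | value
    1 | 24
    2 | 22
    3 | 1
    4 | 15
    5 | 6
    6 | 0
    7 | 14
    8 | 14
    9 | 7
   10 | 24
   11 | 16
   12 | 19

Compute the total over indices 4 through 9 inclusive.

56

Elements at indices 4..9: 15, 6, 0, 14, 14, 7
sum(15, 6, 0, 14, 14, 7) = 56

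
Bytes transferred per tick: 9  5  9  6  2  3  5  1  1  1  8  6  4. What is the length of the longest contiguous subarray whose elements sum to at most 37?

10

Extend to the right; shrink from the left whenever the sum exceeds 37:
→ 9: sum 9, len 1
→ 5: sum 14, len 2
→ 9: sum 23, len 3
→ 6: sum 29, len 4
→ 2: sum 31, len 5
→ 3: sum 34, len 6
→ 5 (dropped 9): sum 30, len 6
→ 1: sum 31, len 7
→ 1: sum 32, len 8
→ 1: sum 33, len 9
→ 8 (dropped 5): sum 36, len 9
→ 6 (dropped 9): sum 33, len 9
→ 4: sum 37, len 10
Longest length seen: 10.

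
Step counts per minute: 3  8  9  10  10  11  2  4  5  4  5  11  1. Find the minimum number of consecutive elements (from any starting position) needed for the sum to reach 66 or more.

add 3: running sum 3 < 66
add 8: running sum 11 < 66
add 9: running sum 20 < 66
add 10: running sum 30 < 66
add 10: running sum 40 < 66
add 11: running sum 51 < 66
add 2: running sum 53 < 66
add 4: running sum 57 < 66
add 5: running sum 62 < 66
add 4: shortest ending here [3, 8, 9, 10, 10, 11, 2, 4, 5, 4] sum 66, len 10
add 5: shortest ending here [8, 9, 10, 10, 11, 2, 4, 5, 4, 5] sum 68, len 10
add 11: shortest ending here [9, 10, 10, 11, 2, 4, 5, 4, 5, 11] sum 71, len 10
add 1: shortest ending here [9, 10, 10, 11, 2, 4, 5, 4, 5, 11, 1] sum 72, len 11
Shortest qualifying length: 10.

10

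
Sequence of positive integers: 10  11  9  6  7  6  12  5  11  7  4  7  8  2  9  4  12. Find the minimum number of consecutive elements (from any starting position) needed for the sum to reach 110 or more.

add 10: running sum 10 < 110
add 11: running sum 21 < 110
add 9: running sum 30 < 110
add 6: running sum 36 < 110
add 7: running sum 43 < 110
add 6: running sum 49 < 110
add 12: running sum 61 < 110
add 5: running sum 66 < 110
add 11: running sum 77 < 110
add 7: running sum 84 < 110
add 4: running sum 88 < 110
add 7: running sum 95 < 110
add 8: running sum 103 < 110
add 2: running sum 105 < 110
end 14: [10, 11, 9, 6, 7, 6, 12, 5, 11, 7, 4, 7, 8, 2, 9] sum 114, len 15
end 15: [10, 11, 9, 6, 7, 6, 12, 5, 11, 7, 4, 7, 8, 2, 9, 4] sum 118, len 16
end 16: [11, 9, 6, 7, 6, 12, 5, 11, 7, 4, 7, 8, 2, 9, 4, 12] sum 120, len 16
Shortest qualifying length: 15.

15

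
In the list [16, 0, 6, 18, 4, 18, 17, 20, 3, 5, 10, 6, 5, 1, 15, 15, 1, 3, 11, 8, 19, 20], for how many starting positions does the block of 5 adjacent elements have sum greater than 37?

16 0 6 18 4 → sum 44  > 37 ✓
0 6 18 4 18 → sum 46  > 37 ✓
6 18 4 18 17 → sum 63  > 37 ✓
18 4 18 17 20 → sum 77  > 37 ✓
4 18 17 20 3 → sum 62  > 37 ✓
18 17 20 3 5 → sum 63  > 37 ✓
17 20 3 5 10 → sum 55  > 37 ✓
20 3 5 10 6 → sum 44  > 37 ✓
3 5 10 6 5 → sum 29
5 10 6 5 1 → sum 27
10 6 5 1 15 → sum 37
6 5 1 15 15 → sum 42  > 37 ✓
5 1 15 15 1 → sum 37
1 15 15 1 3 → sum 35
15 15 1 3 11 → sum 45  > 37 ✓
15 1 3 11 8 → sum 38  > 37 ✓
1 3 11 8 19 → sum 42  > 37 ✓
3 11 8 19 20 → sum 61  > 37 ✓
13 windows satisfy the condition.

13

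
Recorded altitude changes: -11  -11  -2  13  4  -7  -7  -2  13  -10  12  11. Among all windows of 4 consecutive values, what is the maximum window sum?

26

-11 -11 -2 13 → sum -11
-11 -2 13 4 → sum 4
-2 13 4 -7 → sum 8
13 4 -7 -7 → sum 3
4 -7 -7 -2 → sum -12
-7 -7 -2 13 → sum -3
-7 -2 13 -10 → sum -6
-2 13 -10 12 → sum 13
13 -10 12 11 → sum 26
Maximum of these is 26.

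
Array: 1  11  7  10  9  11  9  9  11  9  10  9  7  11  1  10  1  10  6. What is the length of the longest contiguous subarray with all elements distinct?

5

add 1: [1] len 1
add 11: [1, 11] len 2
add 7: [1, 11, 7] len 3
add 10: [1, 11, 7, 10] len 4
add 9: [1, 11, 7, 10, 9] len 5
add 11 (repeat 11, move left end past it): [7, 10, 9, 11] len 4
add 9 (repeat 9, move left end past it): [11, 9] len 2
add 9 (repeat 9, move left end past it): [9] len 1
add 11: [9, 11] len 2
add 9 (repeat 9, move left end past it): [11, 9] len 2
add 10: [11, 9, 10] len 3
add 9 (repeat 9, move left end past it): [10, 9] len 2
add 7: [10, 9, 7] len 3
add 11: [10, 9, 7, 11] len 4
add 1: [10, 9, 7, 11, 1] len 5
add 10 (repeat 10, move left end past it): [9, 7, 11, 1, 10] len 5
add 1 (repeat 1, move left end past it): [10, 1] len 2
add 10 (repeat 10, move left end past it): [1, 10] len 2
add 6: [1, 10, 6] len 3
Longest all-distinct length: 5.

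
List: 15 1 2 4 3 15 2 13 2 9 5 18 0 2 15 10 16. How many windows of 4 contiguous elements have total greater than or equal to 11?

13

[15, 1, 2, 4] → sum 22  ≥ 11 ✓
[1, 2, 4, 3] → sum 10
[2, 4, 3, 15] → sum 24  ≥ 11 ✓
[4, 3, 15, 2] → sum 24  ≥ 11 ✓
[3, 15, 2, 13] → sum 33  ≥ 11 ✓
[15, 2, 13, 2] → sum 32  ≥ 11 ✓
[2, 13, 2, 9] → sum 26  ≥ 11 ✓
[13, 2, 9, 5] → sum 29  ≥ 11 ✓
[2, 9, 5, 18] → sum 34  ≥ 11 ✓
[9, 5, 18, 0] → sum 32  ≥ 11 ✓
[5, 18, 0, 2] → sum 25  ≥ 11 ✓
[18, 0, 2, 15] → sum 35  ≥ 11 ✓
[0, 2, 15, 10] → sum 27  ≥ 11 ✓
[2, 15, 10, 16] → sum 43  ≥ 11 ✓
13 windows satisfy the condition.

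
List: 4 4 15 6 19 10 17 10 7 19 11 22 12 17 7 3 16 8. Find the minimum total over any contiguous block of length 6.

58

4 4 15 6 19 10 → sum 58
4 15 6 19 10 17 → sum 71
15 6 19 10 17 10 → sum 77
6 19 10 17 10 7 → sum 69
19 10 17 10 7 19 → sum 82
10 17 10 7 19 11 → sum 74
17 10 7 19 11 22 → sum 86
10 7 19 11 22 12 → sum 81
7 19 11 22 12 17 → sum 88
19 11 22 12 17 7 → sum 88
11 22 12 17 7 3 → sum 72
22 12 17 7 3 16 → sum 77
12 17 7 3 16 8 → sum 63
Minimum of these is 58.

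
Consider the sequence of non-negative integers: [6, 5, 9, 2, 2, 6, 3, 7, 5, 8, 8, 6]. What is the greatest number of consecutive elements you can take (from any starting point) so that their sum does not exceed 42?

8

add 6: [6] sum 6, len 1
add 5: [6, 5] sum 11, len 2
add 9: [6, 5, 9] sum 20, len 3
add 2: [6, 5, 9, 2] sum 22, len 4
add 2: [6, 5, 9, 2, 2] sum 24, len 5
add 6: [6, 5, 9, 2, 2, 6] sum 30, len 6
add 3: [6, 5, 9, 2, 2, 6, 3] sum 33, len 7
add 7: [6, 5, 9, 2, 2, 6, 3, 7] sum 40, len 8
add 5: [5, 9, 2, 2, 6, 3, 7, 5] sum 39, len 8
add 8: [9, 2, 2, 6, 3, 7, 5, 8] sum 42, len 8
add 8: [2, 2, 6, 3, 7, 5, 8, 8] sum 41, len 8
add 6: [3, 7, 5, 8, 8, 6] sum 37, len 6
Longest length seen: 8.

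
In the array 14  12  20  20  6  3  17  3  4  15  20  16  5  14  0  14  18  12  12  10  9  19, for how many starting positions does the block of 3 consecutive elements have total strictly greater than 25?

[14, 12, 20] → sum 46  > 25 ✓
[12, 20, 20] → sum 52  > 25 ✓
[20, 20, 6] → sum 46  > 25 ✓
[20, 6, 3] → sum 29  > 25 ✓
[6, 3, 17] → sum 26  > 25 ✓
[3, 17, 3] → sum 23
[17, 3, 4] → sum 24
[3, 4, 15] → sum 22
[4, 15, 20] → sum 39  > 25 ✓
[15, 20, 16] → sum 51  > 25 ✓
[20, 16, 5] → sum 41  > 25 ✓
[16, 5, 14] → sum 35  > 25 ✓
[5, 14, 0] → sum 19
[14, 0, 14] → sum 28  > 25 ✓
[0, 14, 18] → sum 32  > 25 ✓
[14, 18, 12] → sum 44  > 25 ✓
[18, 12, 12] → sum 42  > 25 ✓
[12, 12, 10] → sum 34  > 25 ✓
[12, 10, 9] → sum 31  > 25 ✓
[10, 9, 19] → sum 38  > 25 ✓
16 windows satisfy the condition.

16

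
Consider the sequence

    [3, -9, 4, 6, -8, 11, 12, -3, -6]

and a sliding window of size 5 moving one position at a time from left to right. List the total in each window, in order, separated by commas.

(3, -9, 4, 6, -8) → sum -4
(-9, 4, 6, -8, 11) → sum 4
(4, 6, -8, 11, 12) → sum 25
(6, -8, 11, 12, -3) → sum 18
(-8, 11, 12, -3, -6) → sum 6

-4, 4, 25, 18, 6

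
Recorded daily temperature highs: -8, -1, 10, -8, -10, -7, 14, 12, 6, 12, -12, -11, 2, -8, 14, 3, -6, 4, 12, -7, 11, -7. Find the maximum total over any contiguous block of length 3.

(-8, -1, 10) → sum 1
(-1, 10, -8) → sum 1
(10, -8, -10) → sum -8
(-8, -10, -7) → sum -25
(-10, -7, 14) → sum -3
(-7, 14, 12) → sum 19
(14, 12, 6) → sum 32
(12, 6, 12) → sum 30
(6, 12, -12) → sum 6
(12, -12, -11) → sum -11
(-12, -11, 2) → sum -21
(-11, 2, -8) → sum -17
(2, -8, 14) → sum 8
(-8, 14, 3) → sum 9
(14, 3, -6) → sum 11
(3, -6, 4) → sum 1
(-6, 4, 12) → sum 10
(4, 12, -7) → sum 9
(12, -7, 11) → sum 16
(-7, 11, -7) → sum -3
Maximum of these is 32.

32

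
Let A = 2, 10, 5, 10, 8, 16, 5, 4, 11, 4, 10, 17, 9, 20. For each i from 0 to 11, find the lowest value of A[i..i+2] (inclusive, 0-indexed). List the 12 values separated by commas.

2, 5, 5, 8, 5, 4, 4, 4, 4, 4, 9, 9

Sliding a size-3 window across the 14 values:
2 10 5 → min 2
10 5 10 → min 5
5 10 8 → min 5
10 8 16 → min 8
8 16 5 → min 5
16 5 4 → min 4
5 4 11 → min 4
4 11 4 → min 4
11 4 10 → min 4
4 10 17 → min 4
10 17 9 → min 9
17 9 20 → min 9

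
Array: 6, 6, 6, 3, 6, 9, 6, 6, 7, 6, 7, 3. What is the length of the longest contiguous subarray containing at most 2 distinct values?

[6] 1 distinct, len 1
[6, 6] 1 distinct, len 2
[6, 6, 6] 1 distinct, len 3
[6, 6, 6, 3] 2 distinct, len 4
[6, 6, 6, 3, 6] 2 distinct, len 5
[6, 9] 2 distinct, len 2
[6, 9, 6] 2 distinct, len 3
[6, 9, 6, 6] 2 distinct, len 4
[6, 6, 7] 2 distinct, len 3
[6, 6, 7, 6] 2 distinct, len 4
[6, 6, 7, 6, 7] 2 distinct, len 5
[7, 3] 2 distinct, len 2
Longest length with ≤2 distinct: 5.

5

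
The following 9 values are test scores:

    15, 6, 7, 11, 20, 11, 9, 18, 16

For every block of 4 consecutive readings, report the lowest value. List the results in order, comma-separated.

6, 6, 7, 9, 9, 9

15 6 7 11 → min 6
6 7 11 20 → min 6
7 11 20 11 → min 7
11 20 11 9 → min 9
20 11 9 18 → min 9
11 9 18 16 → min 9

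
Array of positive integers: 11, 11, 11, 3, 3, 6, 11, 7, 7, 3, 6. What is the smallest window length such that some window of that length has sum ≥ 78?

11

add 11: running sum 11 < 78
add 11: running sum 22 < 78
add 11: running sum 33 < 78
add 3: running sum 36 < 78
add 3: running sum 39 < 78
add 6: running sum 45 < 78
add 11: running sum 56 < 78
add 7: running sum 63 < 78
add 7: running sum 70 < 78
add 3: running sum 73 < 78
end 10: [11, 11, 11, 3, 3, 6, 11, 7, 7, 3, 6] sum 79, len 11
Shortest qualifying length: 11.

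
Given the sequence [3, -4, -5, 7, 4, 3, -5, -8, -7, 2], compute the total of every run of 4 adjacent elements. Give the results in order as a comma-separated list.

3 -4 -5 7 → sum 1
-4 -5 7 4 → sum 2
-5 7 4 3 → sum 9
7 4 3 -5 → sum 9
4 3 -5 -8 → sum -6
3 -5 -8 -7 → sum -17
-5 -8 -7 2 → sum -18

1, 2, 9, 9, -6, -17, -18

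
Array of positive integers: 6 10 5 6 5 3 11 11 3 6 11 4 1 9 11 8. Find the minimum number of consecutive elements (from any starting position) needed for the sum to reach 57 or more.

add 6: running sum 6 < 57
add 10: running sum 16 < 57
add 5: running sum 21 < 57
add 6: running sum 27 < 57
add 5: running sum 32 < 57
add 3: running sum 35 < 57
add 11: running sum 46 < 57
end 7: [6, 10, 5, 6, 5, 3, 11, 11] sum 57, len 8
end 8: [6, 10, 5, 6, 5, 3, 11, 11, 3] sum 60, len 9
end 9: [10, 5, 6, 5, 3, 11, 11, 3, 6] sum 60, len 9
end 10: [5, 6, 5, 3, 11, 11, 3, 6, 11] sum 61, len 9
end 11: [6, 5, 3, 11, 11, 3, 6, 11, 4] sum 60, len 9
end 12: [6, 5, 3, 11, 11, 3, 6, 11, 4, 1] sum 61, len 10
end 13: [3, 11, 11, 3, 6, 11, 4, 1, 9] sum 59, len 9
end 14: [11, 11, 3, 6, 11, 4, 1, 9, 11] sum 67, len 9
end 15: [11, 3, 6, 11, 4, 1, 9, 11, 8] sum 64, len 9
Shortest qualifying length: 8.

8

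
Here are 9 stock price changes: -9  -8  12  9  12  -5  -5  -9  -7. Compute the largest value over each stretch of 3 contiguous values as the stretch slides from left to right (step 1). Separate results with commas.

[-9, -8, 12] → max 12
[-8, 12, 9] → max 12
[12, 9, 12] → max 12
[9, 12, -5] → max 12
[12, -5, -5] → max 12
[-5, -5, -9] → max -5
[-5, -9, -7] → max -5

12, 12, 12, 12, 12, -5, -5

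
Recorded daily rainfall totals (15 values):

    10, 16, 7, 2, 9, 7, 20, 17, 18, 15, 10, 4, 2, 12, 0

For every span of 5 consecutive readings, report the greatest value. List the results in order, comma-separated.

[10, 16, 7, 2, 9] → max 16
[16, 7, 2, 9, 7] → max 16
[7, 2, 9, 7, 20] → max 20
[2, 9, 7, 20, 17] → max 20
[9, 7, 20, 17, 18] → max 20
[7, 20, 17, 18, 15] → max 20
[20, 17, 18, 15, 10] → max 20
[17, 18, 15, 10, 4] → max 18
[18, 15, 10, 4, 2] → max 18
[15, 10, 4, 2, 12] → max 15
[10, 4, 2, 12, 0] → max 12

16, 16, 20, 20, 20, 20, 20, 18, 18, 15, 12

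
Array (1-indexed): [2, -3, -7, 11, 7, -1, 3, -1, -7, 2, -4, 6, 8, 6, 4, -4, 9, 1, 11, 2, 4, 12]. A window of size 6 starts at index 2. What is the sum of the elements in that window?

10

Elements at indices 2..7: -3, -7, 11, 7, -1, 3
sum(-3, -7, 11, 7, -1, 3) = 10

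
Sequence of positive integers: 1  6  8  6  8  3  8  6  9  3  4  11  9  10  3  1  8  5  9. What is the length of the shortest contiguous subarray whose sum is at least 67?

10

add 1: running sum 1 < 67
add 6: running sum 7 < 67
add 8: running sum 15 < 67
add 6: running sum 21 < 67
add 8: running sum 29 < 67
add 3: running sum 32 < 67
add 8: running sum 40 < 67
add 6: running sum 46 < 67
add 9: running sum 55 < 67
add 3: running sum 58 < 67
add 4: running sum 62 < 67
add 11: shortest ending here [6, 8, 6, 8, 3, 8, 6, 9, 3, 4, 11] sum 72, len 11
add 9: shortest ending here [6, 8, 3, 8, 6, 9, 3, 4, 11, 9] sum 67, len 10
add 10: shortest ending here [8, 3, 8, 6, 9, 3, 4, 11, 9, 10] sum 71, len 10
add 3: shortest ending here [8, 3, 8, 6, 9, 3, 4, 11, 9, 10, 3] sum 74, len 11
add 1: shortest ending here [3, 8, 6, 9, 3, 4, 11, 9, 10, 3, 1] sum 67, len 11
add 8: shortest ending here [8, 6, 9, 3, 4, 11, 9, 10, 3, 1, 8] sum 72, len 11
add 5: shortest ending here [6, 9, 3, 4, 11, 9, 10, 3, 1, 8, 5] sum 69, len 11
add 9: shortest ending here [9, 3, 4, 11, 9, 10, 3, 1, 8, 5, 9] sum 72, len 11
Shortest qualifying length: 10.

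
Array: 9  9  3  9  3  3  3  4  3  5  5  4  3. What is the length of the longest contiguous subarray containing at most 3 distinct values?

Extend right; when distinct count exceeds 3, shrink from the left:
add 9: window [9] (1 distinct), len 1
add 9: window [9, 9] (1 distinct), len 2
add 3: window [9, 9, 3] (2 distinct), len 3
add 9: window [9, 9, 3, 9] (2 distinct), len 4
add 3: window [9, 9, 3, 9, 3] (2 distinct), len 5
add 3: window [9, 9, 3, 9, 3, 3] (2 distinct), len 6
add 3: window [9, 9, 3, 9, 3, 3, 3] (2 distinct), len 7
add 4: window [9, 9, 3, 9, 3, 3, 3, 4] (3 distinct), len 8
add 3: window [9, 9, 3, 9, 3, 3, 3, 4, 3] (3 distinct), len 9
add 5: window [3, 3, 3, 4, 3, 5] (3 distinct), len 6
add 5: window [3, 3, 3, 4, 3, 5, 5] (3 distinct), len 7
add 4: window [3, 3, 3, 4, 3, 5, 5, 4] (3 distinct), len 8
add 3: window [3, 3, 3, 4, 3, 5, 5, 4, 3] (3 distinct), len 9
Longest length with ≤3 distinct: 9.

9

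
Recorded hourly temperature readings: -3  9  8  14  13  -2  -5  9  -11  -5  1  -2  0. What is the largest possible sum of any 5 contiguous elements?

Window sums for each of the 9 positions:
-3 9 8 14 13 → sum 41
9 8 14 13 -2 → sum 42
8 14 13 -2 -5 → sum 28
14 13 -2 -5 9 → sum 29
13 -2 -5 9 -11 → sum 4
-2 -5 9 -11 -5 → sum -14
-5 9 -11 -5 1 → sum -11
9 -11 -5 1 -2 → sum -8
-11 -5 1 -2 0 → sum -17
Largest of these is 42.

42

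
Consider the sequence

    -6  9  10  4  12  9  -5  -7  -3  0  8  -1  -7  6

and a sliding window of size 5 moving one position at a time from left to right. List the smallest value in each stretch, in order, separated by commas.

-6, 4, -5, -7, -7, -7, -7, -7, -7, -7

Sliding a size-5 window across the 14 values:
-6 9 10 4 12 → min -6
9 10 4 12 9 → min 4
10 4 12 9 -5 → min -5
4 12 9 -5 -7 → min -7
12 9 -5 -7 -3 → min -7
9 -5 -7 -3 0 → min -7
-5 -7 -3 0 8 → min -7
-7 -3 0 8 -1 → min -7
-3 0 8 -1 -7 → min -7
0 8 -1 -7 6 → min -7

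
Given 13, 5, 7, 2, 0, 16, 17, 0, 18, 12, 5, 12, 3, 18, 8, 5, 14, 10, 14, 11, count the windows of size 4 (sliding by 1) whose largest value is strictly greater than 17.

13 5 7 2 → max 13
5 7 2 0 → max 7
7 2 0 16 → max 16
2 0 16 17 → max 17
0 16 17 0 → max 17
16 17 0 18 → max 18  > 17 ✓
17 0 18 12 → max 18  > 17 ✓
0 18 12 5 → max 18  > 17 ✓
18 12 5 12 → max 18  > 17 ✓
12 5 12 3 → max 12
5 12 3 18 → max 18  > 17 ✓
12 3 18 8 → max 18  > 17 ✓
3 18 8 5 → max 18  > 17 ✓
18 8 5 14 → max 18  > 17 ✓
8 5 14 10 → max 14
5 14 10 14 → max 14
14 10 14 11 → max 14
8 windows satisfy the condition.

8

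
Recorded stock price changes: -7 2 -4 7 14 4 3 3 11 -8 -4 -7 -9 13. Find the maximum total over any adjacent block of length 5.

35

[-7, 2, -4, 7, 14] → sum 12
[2, -4, 7, 14, 4] → sum 23
[-4, 7, 14, 4, 3] → sum 24
[7, 14, 4, 3, 3] → sum 31
[14, 4, 3, 3, 11] → sum 35
[4, 3, 3, 11, -8] → sum 13
[3, 3, 11, -8, -4] → sum 5
[3, 11, -8, -4, -7] → sum -5
[11, -8, -4, -7, -9] → sum -17
[-8, -4, -7, -9, 13] → sum -15
Maximum of these is 35.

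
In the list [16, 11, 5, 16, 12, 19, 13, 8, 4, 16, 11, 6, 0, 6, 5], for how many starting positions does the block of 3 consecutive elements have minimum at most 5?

9

(16, 11, 5) → min 5  ≤ 5 ✓
(11, 5, 16) → min 5  ≤ 5 ✓
(5, 16, 12) → min 5  ≤ 5 ✓
(16, 12, 19) → min 12
(12, 19, 13) → min 12
(19, 13, 8) → min 8
(13, 8, 4) → min 4  ≤ 5 ✓
(8, 4, 16) → min 4  ≤ 5 ✓
(4, 16, 11) → min 4  ≤ 5 ✓
(16, 11, 6) → min 6
(11, 6, 0) → min 0  ≤ 5 ✓
(6, 0, 6) → min 0  ≤ 5 ✓
(0, 6, 5) → min 0  ≤ 5 ✓
9 windows satisfy the condition.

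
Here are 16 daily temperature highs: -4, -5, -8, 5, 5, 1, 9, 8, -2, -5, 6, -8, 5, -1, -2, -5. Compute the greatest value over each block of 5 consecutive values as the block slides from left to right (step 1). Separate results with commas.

[-4, -5, -8, 5, 5] → max 5
[-5, -8, 5, 5, 1] → max 5
[-8, 5, 5, 1, 9] → max 9
[5, 5, 1, 9, 8] → max 9
[5, 1, 9, 8, -2] → max 9
[1, 9, 8, -2, -5] → max 9
[9, 8, -2, -5, 6] → max 9
[8, -2, -5, 6, -8] → max 8
[-2, -5, 6, -8, 5] → max 6
[-5, 6, -8, 5, -1] → max 6
[6, -8, 5, -1, -2] → max 6
[-8, 5, -1, -2, -5] → max 5

5, 5, 9, 9, 9, 9, 9, 8, 6, 6, 6, 5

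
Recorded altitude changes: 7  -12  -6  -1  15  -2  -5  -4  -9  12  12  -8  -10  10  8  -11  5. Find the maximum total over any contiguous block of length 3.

16

Each size-3 window and its sum:
(7, -12, -6) → sum -11
(-12, -6, -1) → sum -19
(-6, -1, 15) → sum 8
(-1, 15, -2) → sum 12
(15, -2, -5) → sum 8
(-2, -5, -4) → sum -11
(-5, -4, -9) → sum -18
(-4, -9, 12) → sum -1
(-9, 12, 12) → sum 15
(12, 12, -8) → sum 16
(12, -8, -10) → sum -6
(-8, -10, 10) → sum -8
(-10, 10, 8) → sum 8
(10, 8, -11) → sum 7
(8, -11, 5) → sum 2
Maximum of these is 16.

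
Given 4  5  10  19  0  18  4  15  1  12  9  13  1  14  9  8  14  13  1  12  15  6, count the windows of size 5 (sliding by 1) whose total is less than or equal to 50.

4 5 10 19 0 → sum 38  ≤ 50 ✓
5 10 19 0 18 → sum 52
10 19 0 18 4 → sum 51
19 0 18 4 15 → sum 56
0 18 4 15 1 → sum 38  ≤ 50 ✓
18 4 15 1 12 → sum 50  ≤ 50 ✓
4 15 1 12 9 → sum 41  ≤ 50 ✓
15 1 12 9 13 → sum 50  ≤ 50 ✓
1 12 9 13 1 → sum 36  ≤ 50 ✓
12 9 13 1 14 → sum 49  ≤ 50 ✓
9 13 1 14 9 → sum 46  ≤ 50 ✓
13 1 14 9 8 → sum 45  ≤ 50 ✓
1 14 9 8 14 → sum 46  ≤ 50 ✓
14 9 8 14 13 → sum 58
9 8 14 13 1 → sum 45  ≤ 50 ✓
8 14 13 1 12 → sum 48  ≤ 50 ✓
14 13 1 12 15 → sum 55
13 1 12 15 6 → sum 47  ≤ 50 ✓
13 windows satisfy the condition.

13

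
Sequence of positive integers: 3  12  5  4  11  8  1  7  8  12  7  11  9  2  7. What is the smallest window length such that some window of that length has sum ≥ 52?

6

add 3: running sum 3 < 52
add 12: running sum 15 < 52
add 5: running sum 20 < 52
add 4: running sum 24 < 52
add 11: running sum 35 < 52
add 8: running sum 43 < 52
add 1: running sum 44 < 52
add 7: running sum 51 < 52
end 8: [12, 5, 4, 11, 8, 1, 7, 8] sum 56, len 8
end 9: [5, 4, 11, 8, 1, 7, 8, 12] sum 56, len 8
end 10: [11, 8, 1, 7, 8, 12, 7] sum 54, len 7
end 11: [8, 1, 7, 8, 12, 7, 11] sum 54, len 7
end 12: [7, 8, 12, 7, 11, 9] sum 54, len 6
end 13: [7, 8, 12, 7, 11, 9, 2] sum 56, len 7
end 14: [8, 12, 7, 11, 9, 2, 7] sum 56, len 7
Shortest qualifying length: 6.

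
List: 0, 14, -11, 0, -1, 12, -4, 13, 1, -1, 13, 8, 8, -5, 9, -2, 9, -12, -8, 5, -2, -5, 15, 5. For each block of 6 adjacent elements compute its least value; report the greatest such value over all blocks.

(0, 14, -11, 0, -1, 12) → min -11
(14, -11, 0, -1, 12, -4) → min -11
(-11, 0, -1, 12, -4, 13) → min -11
(0, -1, 12, -4, 13, 1) → min -4
(-1, 12, -4, 13, 1, -1) → min -4
(12, -4, 13, 1, -1, 13) → min -4
(-4, 13, 1, -1, 13, 8) → min -4
(13, 1, -1, 13, 8, 8) → min -1
(1, -1, 13, 8, 8, -5) → min -5
(-1, 13, 8, 8, -5, 9) → min -5
(13, 8, 8, -5, 9, -2) → min -5
(8, 8, -5, 9, -2, 9) → min -5
(8, -5, 9, -2, 9, -12) → min -12
(-5, 9, -2, 9, -12, -8) → min -12
(9, -2, 9, -12, -8, 5) → min -12
(-2, 9, -12, -8, 5, -2) → min -12
(9, -12, -8, 5, -2, -5) → min -12
(-12, -8, 5, -2, -5, 15) → min -12
(-8, 5, -2, -5, 15, 5) → min -8
Greatest of these is -1.

-1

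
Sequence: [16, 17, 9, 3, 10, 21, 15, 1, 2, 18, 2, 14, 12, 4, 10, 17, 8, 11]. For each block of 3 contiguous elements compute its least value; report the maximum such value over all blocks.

Each size-3 window and its min:
16 17 9 → min 9
17 9 3 → min 3
9 3 10 → min 3
3 10 21 → min 3
10 21 15 → min 10
21 15 1 → min 1
15 1 2 → min 1
1 2 18 → min 1
2 18 2 → min 2
18 2 14 → min 2
2 14 12 → min 2
14 12 4 → min 4
12 4 10 → min 4
4 10 17 → min 4
10 17 8 → min 8
17 8 11 → min 8
Maximum of these is 10.

10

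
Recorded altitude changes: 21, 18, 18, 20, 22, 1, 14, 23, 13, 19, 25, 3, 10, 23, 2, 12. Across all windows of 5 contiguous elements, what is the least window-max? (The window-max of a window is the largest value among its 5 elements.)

Each size-5 window and its max:
21 18 18 20 22 → max 22
18 18 20 22 1 → max 22
18 20 22 1 14 → max 22
20 22 1 14 23 → max 23
22 1 14 23 13 → max 23
1 14 23 13 19 → max 23
14 23 13 19 25 → max 25
23 13 19 25 3 → max 25
13 19 25 3 10 → max 25
19 25 3 10 23 → max 25
25 3 10 23 2 → max 25
3 10 23 2 12 → max 23
Least of these is 22.

22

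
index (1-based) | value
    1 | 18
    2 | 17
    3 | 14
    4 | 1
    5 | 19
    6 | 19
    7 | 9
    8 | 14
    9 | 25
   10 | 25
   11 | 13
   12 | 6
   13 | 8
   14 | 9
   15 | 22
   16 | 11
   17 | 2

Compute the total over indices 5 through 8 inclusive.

Elements at indices 5..8: 19, 19, 9, 14
sum(19, 19, 9, 14) = 61

61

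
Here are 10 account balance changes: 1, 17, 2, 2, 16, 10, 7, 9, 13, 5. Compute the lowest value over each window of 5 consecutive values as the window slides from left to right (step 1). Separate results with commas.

Sliding a size-5 window across the 10 values:
[1, 17, 2, 2, 16] → min 1
[17, 2, 2, 16, 10] → min 2
[2, 2, 16, 10, 7] → min 2
[2, 16, 10, 7, 9] → min 2
[16, 10, 7, 9, 13] → min 7
[10, 7, 9, 13, 5] → min 5

1, 2, 2, 2, 7, 5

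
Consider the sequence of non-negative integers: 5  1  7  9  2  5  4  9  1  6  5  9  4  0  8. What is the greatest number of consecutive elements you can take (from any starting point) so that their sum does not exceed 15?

→ 5: sum 5, len 1
→ 1: sum 6, len 2
→ 7: sum 13, len 3
→ 9 (dropped 5, 1, 7): sum 9, len 1
→ 2: sum 11, len 2
→ 5 (dropped 9): sum 7, len 2
→ 4: sum 11, len 3
→ 9 (dropped 2, 5): sum 13, len 2
→ 1: sum 14, len 3
→ 6 (dropped 4, 9): sum 7, len 2
→ 5: sum 12, len 3
→ 9 (dropped 1, 6): sum 14, len 2
→ 4 (dropped 5): sum 13, len 2
→ 0: sum 13, len 3
→ 8 (dropped 9): sum 12, len 3
Longest length seen: 3.

3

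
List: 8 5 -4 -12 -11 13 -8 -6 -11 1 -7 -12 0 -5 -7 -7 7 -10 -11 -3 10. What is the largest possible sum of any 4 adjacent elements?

[8, 5, -4, -12] → sum -3
[5, -4, -12, -11] → sum -22
[-4, -12, -11, 13] → sum -14
[-12, -11, 13, -8] → sum -18
[-11, 13, -8, -6] → sum -12
[13, -8, -6, -11] → sum -12
[-8, -6, -11, 1] → sum -24
[-6, -11, 1, -7] → sum -23
[-11, 1, -7, -12] → sum -29
[1, -7, -12, 0] → sum -18
[-7, -12, 0, -5] → sum -24
[-12, 0, -5, -7] → sum -24
[0, -5, -7, -7] → sum -19
[-5, -7, -7, 7] → sum -12
[-7, -7, 7, -10] → sum -17
[-7, 7, -10, -11] → sum -21
[7, -10, -11, -3] → sum -17
[-10, -11, -3, 10] → sum -14
Largest of these is -3.

-3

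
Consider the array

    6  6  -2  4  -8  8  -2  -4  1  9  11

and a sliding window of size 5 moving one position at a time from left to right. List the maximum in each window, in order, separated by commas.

6, 8, 8, 8, 8, 9, 11

(6, 6, -2, 4, -8) → max 6
(6, -2, 4, -8, 8) → max 8
(-2, 4, -8, 8, -2) → max 8
(4, -8, 8, -2, -4) → max 8
(-8, 8, -2, -4, 1) → max 8
(8, -2, -4, 1, 9) → max 9
(-2, -4, 1, 9, 11) → max 11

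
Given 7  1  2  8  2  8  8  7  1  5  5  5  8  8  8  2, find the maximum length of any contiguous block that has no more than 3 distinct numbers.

Extend right; when distinct count exceeds 3, shrink from the left:
add 7: window [7] (1 distinct), len 1
add 1: window [7, 1] (2 distinct), len 2
add 2: window [7, 1, 2] (3 distinct), len 3
add 8: window [1, 2, 8] (3 distinct), len 3
add 2: window [1, 2, 8, 2] (3 distinct), len 4
add 8: window [1, 2, 8, 2, 8] (3 distinct), len 5
add 8: window [1, 2, 8, 2, 8, 8] (3 distinct), len 6
add 7: window [2, 8, 2, 8, 8, 7] (3 distinct), len 6
add 1: window [8, 8, 7, 1] (3 distinct), len 4
add 5: window [7, 1, 5] (3 distinct), len 3
add 5: window [7, 1, 5, 5] (3 distinct), len 4
add 5: window [7, 1, 5, 5, 5] (3 distinct), len 5
add 8: window [1, 5, 5, 5, 8] (3 distinct), len 5
add 8: window [1, 5, 5, 5, 8, 8] (3 distinct), len 6
add 8: window [1, 5, 5, 5, 8, 8, 8] (3 distinct), len 7
add 2: window [5, 5, 5, 8, 8, 8, 2] (3 distinct), len 7
Longest length with ≤3 distinct: 7.

7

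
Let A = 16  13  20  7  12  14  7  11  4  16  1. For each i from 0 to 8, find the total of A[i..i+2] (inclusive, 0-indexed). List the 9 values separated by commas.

Sliding a size-3 window across the 11 values:
[16, 13, 20] → sum 49
[13, 20, 7] → sum 40
[20, 7, 12] → sum 39
[7, 12, 14] → sum 33
[12, 14, 7] → sum 33
[14, 7, 11] → sum 32
[7, 11, 4] → sum 22
[11, 4, 16] → sum 31
[4, 16, 1] → sum 21

49, 40, 39, 33, 33, 32, 22, 31, 21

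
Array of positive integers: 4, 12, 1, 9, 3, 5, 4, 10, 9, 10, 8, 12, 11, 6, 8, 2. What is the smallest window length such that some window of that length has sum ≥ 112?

15

add 4: running sum 4 < 112
add 12: running sum 16 < 112
add 1: running sum 17 < 112
add 9: running sum 26 < 112
add 3: running sum 29 < 112
add 5: running sum 34 < 112
add 4: running sum 38 < 112
add 10: running sum 48 < 112
add 9: running sum 57 < 112
add 10: running sum 67 < 112
add 8: running sum 75 < 112
add 12: running sum 87 < 112
add 11: running sum 98 < 112
add 6: running sum 104 < 112
add 8: shortest ending here [4, 12, 1, 9, 3, 5, 4, 10, 9, 10, 8, 12, 11, 6, 8] sum 112, len 15
add 2: shortest ending here [4, 12, 1, 9, 3, 5, 4, 10, 9, 10, 8, 12, 11, 6, 8, 2] sum 114, len 16
Shortest qualifying length: 15.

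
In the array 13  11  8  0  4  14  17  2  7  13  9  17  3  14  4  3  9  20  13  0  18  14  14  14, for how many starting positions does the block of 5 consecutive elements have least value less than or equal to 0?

(13, 11, 8, 0, 4) → min 0  ≤ 0 ✓
(11, 8, 0, 4, 14) → min 0  ≤ 0 ✓
(8, 0, 4, 14, 17) → min 0  ≤ 0 ✓
(0, 4, 14, 17, 2) → min 0  ≤ 0 ✓
(4, 14, 17, 2, 7) → min 2
(14, 17, 2, 7, 13) → min 2
(17, 2, 7, 13, 9) → min 2
(2, 7, 13, 9, 17) → min 2
(7, 13, 9, 17, 3) → min 3
(13, 9, 17, 3, 14) → min 3
(9, 17, 3, 14, 4) → min 3
(17, 3, 14, 4, 3) → min 3
(3, 14, 4, 3, 9) → min 3
(14, 4, 3, 9, 20) → min 3
(4, 3, 9, 20, 13) → min 3
(3, 9, 20, 13, 0) → min 0  ≤ 0 ✓
(9, 20, 13, 0, 18) → min 0  ≤ 0 ✓
(20, 13, 0, 18, 14) → min 0  ≤ 0 ✓
(13, 0, 18, 14, 14) → min 0  ≤ 0 ✓
(0, 18, 14, 14, 14) → min 0  ≤ 0 ✓
9 windows satisfy the condition.

9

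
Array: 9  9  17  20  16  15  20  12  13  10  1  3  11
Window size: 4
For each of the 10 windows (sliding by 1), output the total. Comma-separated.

(9, 9, 17, 20) → sum 55
(9, 17, 20, 16) → sum 62
(17, 20, 16, 15) → sum 68
(20, 16, 15, 20) → sum 71
(16, 15, 20, 12) → sum 63
(15, 20, 12, 13) → sum 60
(20, 12, 13, 10) → sum 55
(12, 13, 10, 1) → sum 36
(13, 10, 1, 3) → sum 27
(10, 1, 3, 11) → sum 25

55, 62, 68, 71, 63, 60, 55, 36, 27, 25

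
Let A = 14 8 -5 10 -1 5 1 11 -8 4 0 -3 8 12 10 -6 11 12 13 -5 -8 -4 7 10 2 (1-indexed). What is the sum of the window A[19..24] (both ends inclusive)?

13

Elements at indices 19..24: 13, -5, -8, -4, 7, 10
sum(13, -5, -8, -4, 7, 10) = 13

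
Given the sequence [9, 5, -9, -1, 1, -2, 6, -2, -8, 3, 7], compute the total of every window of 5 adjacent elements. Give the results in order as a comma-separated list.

Sliding a size-5 window across the 11 values:
(9, 5, -9, -1, 1) → sum 5
(5, -9, -1, 1, -2) → sum -6
(-9, -1, 1, -2, 6) → sum -5
(-1, 1, -2, 6, -2) → sum 2
(1, -2, 6, -2, -8) → sum -5
(-2, 6, -2, -8, 3) → sum -3
(6, -2, -8, 3, 7) → sum 6

5, -6, -5, 2, -5, -3, 6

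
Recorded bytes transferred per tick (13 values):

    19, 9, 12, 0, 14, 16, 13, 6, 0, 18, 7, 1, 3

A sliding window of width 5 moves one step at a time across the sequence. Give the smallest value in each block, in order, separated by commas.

(19, 9, 12, 0, 14) → min 0
(9, 12, 0, 14, 16) → min 0
(12, 0, 14, 16, 13) → min 0
(0, 14, 16, 13, 6) → min 0
(14, 16, 13, 6, 0) → min 0
(16, 13, 6, 0, 18) → min 0
(13, 6, 0, 18, 7) → min 0
(6, 0, 18, 7, 1) → min 0
(0, 18, 7, 1, 3) → min 0

0, 0, 0, 0, 0, 0, 0, 0, 0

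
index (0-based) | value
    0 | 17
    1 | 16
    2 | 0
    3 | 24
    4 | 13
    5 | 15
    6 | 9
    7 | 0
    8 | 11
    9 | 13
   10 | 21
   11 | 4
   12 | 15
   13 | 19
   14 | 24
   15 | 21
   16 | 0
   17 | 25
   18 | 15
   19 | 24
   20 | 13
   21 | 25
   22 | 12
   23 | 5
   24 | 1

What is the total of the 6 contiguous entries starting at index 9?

Elements at indices 9..14: 13, 21, 4, 15, 19, 24
sum(13, 21, 4, 15, 19, 24) = 96

96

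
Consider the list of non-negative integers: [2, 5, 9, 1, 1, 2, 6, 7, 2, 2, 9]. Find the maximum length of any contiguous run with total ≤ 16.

→ 2: sum 2, len 1
→ 5: sum 7, len 2
→ 9: sum 16, len 3
→ 1 (dropped 2): sum 15, len 3
→ 1: sum 16, len 4
→ 2 (dropped 5): sum 13, len 4
→ 6 (dropped 9): sum 10, len 4
→ 7 (dropped 1): sum 16, len 4
→ 2 (dropped 1, 2): sum 15, len 3
→ 2 (dropped 6): sum 11, len 3
→ 9 (dropped 7): sum 13, len 3
Longest length seen: 4.

4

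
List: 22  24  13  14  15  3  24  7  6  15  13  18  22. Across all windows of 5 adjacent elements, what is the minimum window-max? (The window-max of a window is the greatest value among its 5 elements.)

(22, 24, 13, 14, 15) → max 24
(24, 13, 14, 15, 3) → max 24
(13, 14, 15, 3, 24) → max 24
(14, 15, 3, 24, 7) → max 24
(15, 3, 24, 7, 6) → max 24
(3, 24, 7, 6, 15) → max 24
(24, 7, 6, 15, 13) → max 24
(7, 6, 15, 13, 18) → max 18
(6, 15, 13, 18, 22) → max 22
Minimum of these is 18.

18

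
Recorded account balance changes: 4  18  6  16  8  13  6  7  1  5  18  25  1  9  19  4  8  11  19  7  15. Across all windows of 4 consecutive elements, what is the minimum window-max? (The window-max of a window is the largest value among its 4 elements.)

Each size-4 window and its max:
4 18 6 16 → max 18
18 6 16 8 → max 18
6 16 8 13 → max 16
16 8 13 6 → max 16
8 13 6 7 → max 13
13 6 7 1 → max 13
6 7 1 5 → max 7
7 1 5 18 → max 18
1 5 18 25 → max 25
5 18 25 1 → max 25
18 25 1 9 → max 25
25 1 9 19 → max 25
1 9 19 4 → max 19
9 19 4 8 → max 19
19 4 8 11 → max 19
4 8 11 19 → max 19
8 11 19 7 → max 19
11 19 7 15 → max 19
Minimum of these is 7.

7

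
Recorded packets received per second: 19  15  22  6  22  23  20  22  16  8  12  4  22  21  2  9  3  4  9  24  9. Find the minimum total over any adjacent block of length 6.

48

[19, 15, 22, 6, 22, 23] → sum 107
[15, 22, 6, 22, 23, 20] → sum 108
[22, 6, 22, 23, 20, 22] → sum 115
[6, 22, 23, 20, 22, 16] → sum 109
[22, 23, 20, 22, 16, 8] → sum 111
[23, 20, 22, 16, 8, 12] → sum 101
[20, 22, 16, 8, 12, 4] → sum 82
[22, 16, 8, 12, 4, 22] → sum 84
[16, 8, 12, 4, 22, 21] → sum 83
[8, 12, 4, 22, 21, 2] → sum 69
[12, 4, 22, 21, 2, 9] → sum 70
[4, 22, 21, 2, 9, 3] → sum 61
[22, 21, 2, 9, 3, 4] → sum 61
[21, 2, 9, 3, 4, 9] → sum 48
[2, 9, 3, 4, 9, 24] → sum 51
[9, 3, 4, 9, 24, 9] → sum 58
Minimum of these is 48.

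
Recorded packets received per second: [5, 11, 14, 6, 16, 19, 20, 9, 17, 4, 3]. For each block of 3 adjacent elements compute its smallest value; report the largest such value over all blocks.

16

5 11 14 → min 5
11 14 6 → min 6
14 6 16 → min 6
6 16 19 → min 6
16 19 20 → min 16
19 20 9 → min 9
20 9 17 → min 9
9 17 4 → min 4
17 4 3 → min 3
Largest of these is 16.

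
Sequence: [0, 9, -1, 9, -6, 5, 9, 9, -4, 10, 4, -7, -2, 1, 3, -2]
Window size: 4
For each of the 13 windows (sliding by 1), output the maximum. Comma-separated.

[0, 9, -1, 9] → max 9
[9, -1, 9, -6] → max 9
[-1, 9, -6, 5] → max 9
[9, -6, 5, 9] → max 9
[-6, 5, 9, 9] → max 9
[5, 9, 9, -4] → max 9
[9, 9, -4, 10] → max 10
[9, -4, 10, 4] → max 10
[-4, 10, 4, -7] → max 10
[10, 4, -7, -2] → max 10
[4, -7, -2, 1] → max 4
[-7, -2, 1, 3] → max 3
[-2, 1, 3, -2] → max 3

9, 9, 9, 9, 9, 9, 10, 10, 10, 10, 4, 3, 3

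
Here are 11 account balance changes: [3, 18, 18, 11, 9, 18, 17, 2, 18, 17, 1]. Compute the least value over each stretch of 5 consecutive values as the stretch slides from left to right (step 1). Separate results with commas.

3, 9, 9, 2, 2, 2, 1

[3, 18, 18, 11, 9] → min 3
[18, 18, 11, 9, 18] → min 9
[18, 11, 9, 18, 17] → min 9
[11, 9, 18, 17, 2] → min 2
[9, 18, 17, 2, 18] → min 2
[18, 17, 2, 18, 17] → min 2
[17, 2, 18, 17, 1] → min 1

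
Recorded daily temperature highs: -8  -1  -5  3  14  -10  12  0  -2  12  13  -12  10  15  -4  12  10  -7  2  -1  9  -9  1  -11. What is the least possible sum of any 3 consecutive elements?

-19

[-8, -1, -5] → sum -14
[-1, -5, 3] → sum -3
[-5, 3, 14] → sum 12
[3, 14, -10] → sum 7
[14, -10, 12] → sum 16
[-10, 12, 0] → sum 2
[12, 0, -2] → sum 10
[0, -2, 12] → sum 10
[-2, 12, 13] → sum 23
[12, 13, -12] → sum 13
[13, -12, 10] → sum 11
[-12, 10, 15] → sum 13
[10, 15, -4] → sum 21
[15, -4, 12] → sum 23
[-4, 12, 10] → sum 18
[12, 10, -7] → sum 15
[10, -7, 2] → sum 5
[-7, 2, -1] → sum -6
[2, -1, 9] → sum 10
[-1, 9, -9] → sum -1
[9, -9, 1] → sum 1
[-9, 1, -11] → sum -19
Least of these is -19.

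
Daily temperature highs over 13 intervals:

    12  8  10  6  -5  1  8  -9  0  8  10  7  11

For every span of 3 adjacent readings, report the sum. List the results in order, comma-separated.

(12, 8, 10) → sum 30
(8, 10, 6) → sum 24
(10, 6, -5) → sum 11
(6, -5, 1) → sum 2
(-5, 1, 8) → sum 4
(1, 8, -9) → sum 0
(8, -9, 0) → sum -1
(-9, 0, 8) → sum -1
(0, 8, 10) → sum 18
(8, 10, 7) → sum 25
(10, 7, 11) → sum 28

30, 24, 11, 2, 4, 0, -1, -1, 18, 25, 28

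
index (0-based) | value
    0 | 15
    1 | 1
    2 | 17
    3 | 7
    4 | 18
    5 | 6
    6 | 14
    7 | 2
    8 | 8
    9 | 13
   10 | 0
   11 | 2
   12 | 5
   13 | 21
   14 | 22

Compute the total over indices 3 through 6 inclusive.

Elements at indices 3..6: 7, 18, 6, 14
sum(7, 18, 6, 14) = 45

45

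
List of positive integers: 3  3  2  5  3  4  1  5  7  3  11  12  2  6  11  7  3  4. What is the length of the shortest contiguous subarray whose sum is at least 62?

9

add 3: running sum 3 < 62
add 3: running sum 6 < 62
add 2: running sum 8 < 62
add 5: running sum 13 < 62
add 3: running sum 16 < 62
add 4: running sum 20 < 62
add 1: running sum 21 < 62
add 5: running sum 26 < 62
add 7: running sum 33 < 62
add 3: running sum 36 < 62
add 11: running sum 47 < 62
add 12: running sum 59 < 62
add 2: running sum 61 < 62
end 13: [3, 2, 5, 3, 4, 1, 5, 7, 3, 11, 12, 2, 6] sum 64, len 13
end 14: [4, 1, 5, 7, 3, 11, 12, 2, 6, 11] sum 62, len 10
end 15: [5, 7, 3, 11, 12, 2, 6, 11, 7] sum 64, len 9
end 16: [7, 3, 11, 12, 2, 6, 11, 7, 3] sum 62, len 9
end 17: [7, 3, 11, 12, 2, 6, 11, 7, 3, 4] sum 66, len 10
Shortest qualifying length: 9.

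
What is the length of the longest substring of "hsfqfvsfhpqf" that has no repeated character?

[h] len 1
[h, s] len 2
[h, s, f] len 3
[h, s, f, q] len 4
[q, f] len 2
[q, f, v] len 3
[q, f, v, s] len 4
[v, s, f] len 3
[v, s, f, h] len 4
[v, s, f, h, p] len 5
[v, s, f, h, p, q] len 6
[h, p, q, f] len 4
Longest all-distinct length: 6.

6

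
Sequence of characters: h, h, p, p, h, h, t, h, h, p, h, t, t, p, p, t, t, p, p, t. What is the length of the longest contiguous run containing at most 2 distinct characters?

Extend right; when distinct count exceeds 2, shrink from the left:
[h] 1 distinct, len 1
[h, h] 1 distinct, len 2
[h, h, p] 2 distinct, len 3
[h, h, p, p] 2 distinct, len 4
[h, h, p, p, h] 2 distinct, len 5
[h, h, p, p, h, h] 2 distinct, len 6
[h, h, t] 2 distinct, len 3
[h, h, t, h] 2 distinct, len 4
[h, h, t, h, h] 2 distinct, len 5
[h, h, p] 2 distinct, len 3
[h, h, p, h] 2 distinct, len 4
[h, t] 2 distinct, len 2
[h, t, t] 2 distinct, len 3
[t, t, p] 2 distinct, len 3
[t, t, p, p] 2 distinct, len 4
[t, t, p, p, t] 2 distinct, len 5
[t, t, p, p, t, t] 2 distinct, len 6
[t, t, p, p, t, t, p] 2 distinct, len 7
[t, t, p, p, t, t, p, p] 2 distinct, len 8
[t, t, p, p, t, t, p, p, t] 2 distinct, len 9
Longest length with ≤2 distinct: 9.

9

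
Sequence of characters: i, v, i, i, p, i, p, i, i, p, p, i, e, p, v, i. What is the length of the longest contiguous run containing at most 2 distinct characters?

10

[i] 1 distinct, len 1
[i, v] 2 distinct, len 2
[i, v, i] 2 distinct, len 3
[i, v, i, i] 2 distinct, len 4
[i, i, p] 2 distinct, len 3
[i, i, p, i] 2 distinct, len 4
[i, i, p, i, p] 2 distinct, len 5
[i, i, p, i, p, i] 2 distinct, len 6
[i, i, p, i, p, i, i] 2 distinct, len 7
[i, i, p, i, p, i, i, p] 2 distinct, len 8
[i, i, p, i, p, i, i, p, p] 2 distinct, len 9
[i, i, p, i, p, i, i, p, p, i] 2 distinct, len 10
[i, e] 2 distinct, len 2
[e, p] 2 distinct, len 2
[p, v] 2 distinct, len 2
[v, i] 2 distinct, len 2
Longest length with ≤2 distinct: 10.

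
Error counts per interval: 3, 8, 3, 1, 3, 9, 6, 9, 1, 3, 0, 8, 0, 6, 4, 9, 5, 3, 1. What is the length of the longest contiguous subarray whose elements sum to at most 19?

6

add 3: [3] sum 3, len 1
add 8: [3, 8] sum 11, len 2
add 3: [3, 8, 3] sum 14, len 3
add 1: [3, 8, 3, 1] sum 15, len 4
add 3: [3, 8, 3, 1, 3] sum 18, len 5
add 9: [3, 1, 3, 9] sum 16, len 4
add 6: [1, 3, 9, 6] sum 19, len 4
add 9: [6, 9] sum 15, len 2
add 1: [6, 9, 1] sum 16, len 3
add 3: [6, 9, 1, 3] sum 19, len 4
add 0: [6, 9, 1, 3, 0] sum 19, len 5
add 8: [1, 3, 0, 8] sum 12, len 4
add 0: [1, 3, 0, 8, 0] sum 12, len 5
add 6: [1, 3, 0, 8, 0, 6] sum 18, len 6
add 4: [0, 8, 0, 6, 4] sum 18, len 5
add 9: [0, 6, 4, 9] sum 19, len 4
add 5: [4, 9, 5] sum 18, len 3
add 3: [9, 5, 3] sum 17, len 3
add 1: [9, 5, 3, 1] sum 18, len 4
Longest length seen: 6.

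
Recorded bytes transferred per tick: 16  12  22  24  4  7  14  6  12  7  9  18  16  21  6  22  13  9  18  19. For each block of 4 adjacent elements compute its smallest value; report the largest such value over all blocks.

12

16 12 22 24 → min 12
12 22 24 4 → min 4
22 24 4 7 → min 4
24 4 7 14 → min 4
4 7 14 6 → min 4
7 14 6 12 → min 6
14 6 12 7 → min 6
6 12 7 9 → min 6
12 7 9 18 → min 7
7 9 18 16 → min 7
9 18 16 21 → min 9
18 16 21 6 → min 6
16 21 6 22 → min 6
21 6 22 13 → min 6
6 22 13 9 → min 6
22 13 9 18 → min 9
13 9 18 19 → min 9
Largest of these is 12.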